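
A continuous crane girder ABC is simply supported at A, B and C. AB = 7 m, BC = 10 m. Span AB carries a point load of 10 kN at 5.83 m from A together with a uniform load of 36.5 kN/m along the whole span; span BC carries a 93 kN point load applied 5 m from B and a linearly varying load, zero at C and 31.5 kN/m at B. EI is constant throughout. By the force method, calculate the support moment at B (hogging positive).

M_B = 321.8 kN·m

Release continuity at B by inserting a hinge; the redundant is the internal moment M_B. The primary structure is two simply-supported spans AB and BC.
Discontinuity in slope at B on the released structure — sum the simple-span end rotations:
  span AB: point load 10 at a = 5.83: Pab(L + a)/(6LEI) = 20.84/EI
  span AB: UDL 36.5: wL³/(24EI) = 521.6/EI
  span BC: point load 93 at a = 5: Pab(L + b)/(6LEI) = 581.2/EI
  span BC: triangular load, peak 31.5: w₀L³/(45EI) = 700/EI
  relative rotation θ_0 = (542.5 + 1281)/EI = 1824/EI
A unit hogging moment at B produces rotation L₁/(3EI) + L₂/(3EI) = 5.667/EI.
Slope continuity at B: θ_0 = M_B·5.667/EI, so M_B = 1824/5.667 = 321.8 kN·m (hogging).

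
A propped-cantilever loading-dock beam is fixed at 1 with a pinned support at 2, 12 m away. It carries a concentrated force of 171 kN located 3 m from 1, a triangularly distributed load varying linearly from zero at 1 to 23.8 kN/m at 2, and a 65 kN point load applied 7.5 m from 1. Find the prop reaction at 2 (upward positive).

R_2 = 123.4 kN

Remove the prop at 2; the released (primary) structure is a cantilever built in at 1.
Primary-structure tip deflection at 2 by superposition:
  point load 171 at a = 3: Pa²(3L − a)/(6EI) = 8464/EI
  triangular load, peak 23.8 at the free end: 11w₀L⁴/(120EI) = 45239/EI
  point load 65 at a = 7.5: Pa²(3L − a)/(6EI) = 17367/EI
  δ_0 = 71071/EI
Flexibility coefficient — unit upward force at 2: δ_{22} = L³/(3EI) = 576/EI.
The prop prevents deflection at 2: R_2 = δ_0/δ_{22} = 71071/576 = 123.4 kN.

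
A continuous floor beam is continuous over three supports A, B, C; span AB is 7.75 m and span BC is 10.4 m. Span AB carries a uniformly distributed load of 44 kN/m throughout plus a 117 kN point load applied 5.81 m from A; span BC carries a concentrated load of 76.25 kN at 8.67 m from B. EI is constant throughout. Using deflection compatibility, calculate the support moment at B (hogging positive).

M_B = 241.4 kN·m

Release continuity at B by inserting a hinge; the redundant is the internal moment M_B. The primary structure is two simply-supported spans AB and BC.
Discontinuity in slope at B on the released structure — sum the simple-span end rotations:
  span AB: UDL 44: wL³/(24EI) = 853.4/EI
  span AB: point load 117 at a = 5.81: Pab(L + a)/(6LEI) = 384.6/EI
  span BC: point load 76.25 at a = 8.67: Pab(L + b)/(6LEI) = 222.3/EI
  relative rotation θ_0 = (1238 + 222.3)/EI = 1460/EI
A unit hogging moment at B produces rotation L₁/(3EI) + L₂/(3EI) = 6.05/EI.
Compatibility: M_B·(L₁+L₂)/(3EI) = θ_0, giving M_B = 241.4 kN·m (hogging).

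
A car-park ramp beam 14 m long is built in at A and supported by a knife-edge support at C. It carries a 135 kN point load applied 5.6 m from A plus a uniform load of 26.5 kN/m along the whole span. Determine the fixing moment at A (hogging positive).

Remove the prop at C; the released (primary) structure is a cantilever built in at A.
Primary-structure tip deflection at C by superposition:
  point load 135 at a = 5.6: Pa²(3L − a)/(6EI) = 25684/EI
  UDL 26.5: wL⁴/(8EI) = 127253/EI
  δ_0 = 152937/EI
Flexibility coefficient — unit upward force at C: δ_{CC} = L³/(3EI) = 914.7/EI.
Compatibility at C: δ_0 − R_C·δ_{CC} = 0, so R_C = 152937/914.7 = 167.2 kN.
Moment equilibrium about A: M_A = Σ(load moments about A) − R_C·L = 3353 − 167.2×14 = 1012 kN·m.

M_A = 1012 kN·m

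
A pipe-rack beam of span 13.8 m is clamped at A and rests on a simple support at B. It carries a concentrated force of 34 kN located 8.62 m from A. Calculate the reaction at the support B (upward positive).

R_B = 15.76 kN

Choose R_B as the redundant. The primary structure is the cantilever fixed at A.
Downward deflection at the released point B due to the loads:
  point load 34 at a = 8.62: Pa²(3L − a)/(6EI) = 13802/EI
Tip deflection under a unit load at B: L³/(3EI) = 876/EI.
The prop prevents deflection at B: R_B = δ_0/δ_{BB} = 13802/876 = 15.76 kN.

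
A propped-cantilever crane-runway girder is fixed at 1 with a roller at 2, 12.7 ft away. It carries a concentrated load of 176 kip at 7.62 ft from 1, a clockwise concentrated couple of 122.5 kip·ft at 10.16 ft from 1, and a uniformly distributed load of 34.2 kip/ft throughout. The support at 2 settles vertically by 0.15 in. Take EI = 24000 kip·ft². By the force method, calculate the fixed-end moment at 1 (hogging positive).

Remove the prop at 2; the released (primary) structure is a cantilever built in at 1.
Free-end deflection of the primary structure under the applied loading (downward +):
  point load 176 at a = 7.62: Pa²(3L − a)/(6EI) = 51914/EI
  clockwise couple 122.5 at a = 10.16: M₀a(2L − a)/(2EI) = 9484/EI
  UDL 34.2: wL⁴/(8EI) = 111212/EI
  δ_0 = 172610/EI
Tip deflection under a unit load at 2: L³/(3EI) = 682.8/EI.
With EI = 24000 kip·ft²: δ_0 = 7.1921 ft and δ_{22} = 0.02845 ft/kip.
Compatibility — the beam at 2 must follow the support down by 0.0125 ft: δ_0 − R_2·δ_{22} = 0.0125, so R_2 = (7.1921 − 0.0125)/0.02845 = 252.4 kip.
Moment equilibrium about 1: M_1 = Σ(load moments about 1) − R_2·L = 4222 − 252.4×12.7 = 1017 kip·ft.

M_1 = 1017 kip·ft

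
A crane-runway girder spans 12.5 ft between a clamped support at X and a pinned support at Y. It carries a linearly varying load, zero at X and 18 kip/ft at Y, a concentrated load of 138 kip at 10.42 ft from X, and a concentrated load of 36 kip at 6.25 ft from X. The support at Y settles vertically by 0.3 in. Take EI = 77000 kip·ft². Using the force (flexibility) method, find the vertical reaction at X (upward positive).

R_X = 112.5 kip

Remove the prop at Y; the released (primary) structure is a cantilever built in at X.
Free-end deflection of the primary structure under the applied loading (downward +):
  triangular load, peak 18 at the free end: 11w₀L⁴/(120EI) = 40283/EI
  point load 138 at a = 10.42: Pa²(3L − a)/(6EI) = 67626/EI
  point load 36 at a = 6.25: Pa²(3L − a)/(6EI) = 7324/EI
  δ_0 = 115233/EI
Tip deflection under a unit load at Y: L³/(3EI) = 651/EI.
With EI = 77000 kip·ft²: δ_0 = 1.4965 ft and δ_{YY} = 0.008455 ft/kip.
Compatibility — the beam at Y must follow the support down by 0.025 ft: δ_0 − R_Y·δ_{YY} = 0.025, so R_Y = (1.4965 − 0.025)/0.008455 = 174 kip.
Vertical equilibrium: R_X = ΣP − R_Y = 286.5 − 174 = 112.5 kip.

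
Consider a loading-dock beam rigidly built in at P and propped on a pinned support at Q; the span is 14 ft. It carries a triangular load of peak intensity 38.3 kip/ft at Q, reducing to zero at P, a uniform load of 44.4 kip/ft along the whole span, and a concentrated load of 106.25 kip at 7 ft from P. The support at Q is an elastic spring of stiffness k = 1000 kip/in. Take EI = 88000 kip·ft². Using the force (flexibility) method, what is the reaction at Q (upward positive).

Release the roller at Q. Primary structure: cantilever fixed at P.
Free-end deflection of the primary structure under the applied loading (downward +):
  triangular load, peak 38.3 at the free end: 11w₀L⁴/(120EI) = 134872/EI
  UDL 44.4: wL⁴/(8EI) = 213209/EI
  point load 106.25 at a = 7: Pa²(3L − a)/(6EI) = 30370/EI
  δ_0 = 378451/EI
Tip deflection under a unit load at Q: L³/(3EI) = 914.7/EI.
With EI = 88000 kip·ft²: δ_0 = 4.3006 ft and δ_{QQ} = 0.010394 ft/kip.
Compatibility — the spring shortens by R_Q/k under the reaction it provides: δ_0 − R_Q·δ_{QQ} = R_Q/k. With 1/k = 1/(1000×12) ft/kip = 0.000083 ft/kip, R_Q = δ_0 / (δ_{QQ} + 1/k) = 4.3006 / (0.010394 + 0.000083) = 410.5 kip.

R_Q = 410.5 kip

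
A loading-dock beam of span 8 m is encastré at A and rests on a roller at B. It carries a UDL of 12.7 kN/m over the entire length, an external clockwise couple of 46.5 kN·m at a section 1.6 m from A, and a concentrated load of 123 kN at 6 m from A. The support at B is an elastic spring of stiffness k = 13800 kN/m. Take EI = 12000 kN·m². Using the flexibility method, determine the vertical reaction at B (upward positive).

Choose R_B as the redundant. The primary structure is the cantilever fixed at A.
Free-end deflection of the primary structure under the applied loading (downward +):
  UDL 12.7: wL⁴/(8EI) = 6502/EI
  clockwise couple 46.5 at a = 1.6: M₀a(2L − a)/(2EI) = 535.7/EI
  point load 123 at a = 6: Pa²(3L − a)/(6EI) = 13284/EI
  δ_0 = 20322/EI
Tip deflection under a unit load at B: L³/(3EI) = 170.7/EI.
With EI = 12000 kN·m²: δ_0 = 1.6935 m and δ_{BB} = 0.014222 m/kN.
Compatibility — the spring shortens by R_B/k under the reaction it provides: δ_0 − R_B·δ_{BB} = R_B/k. With 1/k = 0.000072 m/kN, R_B = δ_0 / (δ_{BB} + 1/k) = 1.6935 / (0.014222 + 0.000072) = 118.5 kN.

R_B = 118.5 kN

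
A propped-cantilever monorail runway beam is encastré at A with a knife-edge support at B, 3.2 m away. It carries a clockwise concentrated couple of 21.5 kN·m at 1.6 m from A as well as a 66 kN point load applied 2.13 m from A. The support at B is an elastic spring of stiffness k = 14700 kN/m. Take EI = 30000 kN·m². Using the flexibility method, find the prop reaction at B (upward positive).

R_B = 35.13 kN

Choose R_B as the redundant. The primary structure is the cantilever fixed at A.
Downward deflection at the released point B due to the loads:
  clockwise couple 21.5 at a = 1.6: M₀a(2L − a)/(2EI) = 82.56/EI
  point load 66 at a = 2.13: Pa²(3L − a)/(6EI) = 372.8/EI
  δ_0 = 455.4/EI
Tip deflection under a unit load at B: L³/(3EI) = 10.92/EI.
With EI = 30000 kN·m²: δ_0 = 0.015179 m and δ_{BB} = 0.000364 m/kN.
Compatibility — the spring shortens by R_B/k under the reaction it provides: δ_0 − R_B·δ_{BB} = R_B/k. With 1/k = 0.000068 m/kN, R_B = δ_0 / (δ_{BB} + 1/k) = 0.015179 / (0.000364 + 0.000068) = 35.13 kN.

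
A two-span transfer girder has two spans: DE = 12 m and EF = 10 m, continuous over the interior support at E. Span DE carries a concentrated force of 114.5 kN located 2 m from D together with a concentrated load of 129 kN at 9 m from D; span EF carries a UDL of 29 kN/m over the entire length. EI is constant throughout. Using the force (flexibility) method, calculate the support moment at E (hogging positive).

Take M_E as the redundant. Released structure: two simple spans DE and EF with a hinge at E.
Rotations at E on the released spans (each span's end-slope, ×1/EI):
  span DE: point load 114.5 at a = 2: Pab(L + a)/(6LEI) = 445.3/EI
  span DE: point load 129 at a = 9: Pab(L + a)/(6LEI) = 1016/EI
  span EF: UDL 29: wL³/(24EI) = 1208/EI
  relative rotation θ_0 = (1461 + 1208)/EI = 2669/EI
A unit hogging moment at E produces rotation L₁/(3EI) + L₂/(3EI) = 7.333/EI.
Compatibility: M_E·(L₁+L₂)/(3EI) = θ_0, giving M_E = 364 kN·m (hogging).

M_E = 364 kN·m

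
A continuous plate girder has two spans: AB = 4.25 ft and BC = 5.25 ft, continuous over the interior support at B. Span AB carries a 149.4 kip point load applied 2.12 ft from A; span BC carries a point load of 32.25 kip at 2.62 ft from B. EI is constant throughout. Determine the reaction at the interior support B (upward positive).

Insert a hinge at B; M_B is the redundant, and each span becomes simply supported.
Rotations at B on the released spans (each span's end-slope, ×1/EI):
  span AB: point load 149.4 at a = 2.12: Pab(L + a)/(6LEI) = 168.5/EI
  span BC: point load 32.25 at a = 2.62: Pab(L + b)/(6LEI) = 55.59/EI
  relative rotation θ_0 = (168.5 + 55.59)/EI = 224.1/EI
A unit hogging moment at B produces rotation L₁/(3EI) + L₂/(3EI) = 3.167/EI.
Compatibility: M_B·(L₁+L₂)/(3EI) = θ_0, giving M_B = 70.77 kip·ft (hogging).
Span AB, ΣM about A with M_B applied at B: R_B^{AB}·4.25 = 316.7 + 70.77, so R_B^{AB} = 91.18 kip and R_A = 149.4 − 91.18 = 58.22 kip.
Span BC, ΣM about C: R_B^{BC}·5.25 = 84.82 + 70.77, so R_B^{BC} = 29.64 kip and R_C = 32.25 − 29.64 = 2.614 kip.
R_B = 91.18 + 29.64 = 120.8 kip.

R_B = 120.8 kip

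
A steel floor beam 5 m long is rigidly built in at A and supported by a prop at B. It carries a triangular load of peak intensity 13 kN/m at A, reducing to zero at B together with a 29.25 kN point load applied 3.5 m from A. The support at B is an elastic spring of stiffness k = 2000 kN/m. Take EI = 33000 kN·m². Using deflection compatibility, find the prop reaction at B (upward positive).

R_B = 16.46 kN

Take the reaction at B as the redundant and release it; the primary structure is a cantilever fixed at A.
Deflection at B on the released cantilever, summing each load's contribution:
  triangular load, peak 13 at the fixed end: w₀L⁴/(30EI) = 270.8/EI
  point load 29.25 at a = 3.5: Pa²(3L − a)/(6EI) = 686.8/EI
  δ_0 = 957.6/EI
Tip deflection under a unit load at B: L³/(3EI) = 41.67/EI.
With EI = 33000 kN·m²: δ_0 = 0.029018 m and δ_{BB} = 0.001263 m/kN.
Compatibility — the spring shortens by R_B/k under the reaction it provides: δ_0 − R_B·δ_{BB} = R_B/k. With 1/k = 0.0005 m/kN, R_B = δ_0 / (δ_{BB} + 1/k) = 0.029018 / (0.001263 + 0.0005) = 16.46 kN.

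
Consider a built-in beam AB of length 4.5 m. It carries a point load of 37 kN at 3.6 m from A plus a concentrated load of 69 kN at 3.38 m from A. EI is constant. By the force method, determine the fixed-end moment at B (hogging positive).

M_B = 64.91 kN·m

Take the two fixed-end moments M_A, M_B as redundants; the released structure is the simple span AB.
Simple-span end rotations at A and B under the given loads:
  at A: point load 37 at a = 3.6: Pab(L + b)/(6LEI) = 23.98/EI
  at B: point load 37 at a = 3.6: Pab(L + a)/(6LEI) = 35.96/EI
  at A: point load 69 at a = 3.38: Pab(L + b)/(6LEI) = 54.37/EI
  at B: point load 69 at a = 3.38: Pab(L + a)/(6LEI) = 76.23/EI
  θ_A0 = 78.35/EI,  θ_B0 = 112.2/EI
Flexibility coefficients: a unit moment at one end gives L/(3EI) there and L/(6EI) at the far end, so f₁₁ = f₂₂ = 1.5/EI and f₁₂ = f₂₁ = 0.75/EI.
Compatibility — zero rotation at each built-in end:
  1.5 M_A + 0.75 M_B = 78.35
  0.75 M_A + 1.5 M_B = 112.2
Solving the pair gives M_A = 19.77 kN·m and M_B = 64.91 kN·m (hogging).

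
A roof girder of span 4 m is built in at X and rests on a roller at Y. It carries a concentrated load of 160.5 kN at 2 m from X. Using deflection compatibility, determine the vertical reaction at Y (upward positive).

Remove the prop at Y; the released (primary) structure is a cantilever built in at X.
Deflection at Y on the released cantilever, summing each load's contribution:
  point load 160.5 at a = 2: Pa²(3L − a)/(6EI) = 1070/EI
Flexibility coefficient — unit upward force at Y: δ_{YY} = L³/(3EI) = 21.33/EI.
Compatibility at Y: δ_0 − R_Y·δ_{YY} = 0, so R_Y = 1070/21.33 = 50.16 kN.

R_Y = 50.16 kN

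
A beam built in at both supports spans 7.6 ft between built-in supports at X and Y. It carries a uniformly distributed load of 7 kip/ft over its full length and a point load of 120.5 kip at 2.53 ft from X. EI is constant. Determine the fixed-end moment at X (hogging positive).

M_X = 169.4 kip·ft

Release both end moments; the primary structure is a simply-supported span XY with redundants M_X and M_Y.
End rotations of the released simple span under the applied load (×1/EI):
  at X: UDL 7: wL³/(24EI) = 128/EI
  at Y: UDL 7: wL³/(24EI) = 128/EI
  at X: point load 120.5 at a = 2.53: Pab(L + b)/(6LEI) = 429.5/EI
  at Y: point load 120.5 at a = 2.53: Pab(L + a)/(6LEI) = 343.4/EI
  θ_X0 = 557.5/EI,  θ_Y0 = 471.4/EI
Flexibility coefficients: a unit moment at one end gives L/(3EI) there and L/(6EI) at the far end, so f₁₁ = f₂₂ = 2.533/EI and f₁₂ = f₂₁ = 1.267/EI.
Compatibility — zero rotation at each built-in end:
  2.533 M_X + 1.267 M_Y = 557.5
  1.267 M_X + 2.533 M_Y = 471.4
Solving the pair gives M_X = 169.4 kip·ft and M_Y = 101.4 kip·ft (hogging).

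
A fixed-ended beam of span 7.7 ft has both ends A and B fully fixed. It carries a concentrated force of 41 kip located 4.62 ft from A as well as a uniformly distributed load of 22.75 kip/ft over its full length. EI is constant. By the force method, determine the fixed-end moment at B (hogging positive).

Release both end moments; the primary structure is a simply-supported span AB with redundants M_A and M_B.
On the primary (simply-supported) span, the end slopes from the loading are:
  at A: point load 41 at a = 4.62: Pab(L + b)/(6LEI) = 136.1/EI
  at B: point load 41 at a = 4.62: Pab(L + a)/(6LEI) = 155.6/EI
  at A: UDL 22.75: wL³/(24EI) = 432.8/EI
  at B: UDL 22.75: wL³/(24EI) = 432.8/EI
  θ_A0 = 568.9/EI,  θ_B0 = 588.3/EI
Flexibility coefficients: a unit moment at one end gives L/(3EI) there and L/(6EI) at the far end, so f₁₁ = f₂₂ = 2.567/EI and f₁₂ = f₂₁ = 1.283/EI.
Compatibility — zero rotation at each built-in end:
  2.567 M_A + 1.283 M_B = 568.9
  1.283 M_A + 2.567 M_B = 588.3
Solving the pair gives M_A = 142.7 kip·ft and M_B = 157.9 kip·ft (hogging).

M_B = 157.9 kip·ft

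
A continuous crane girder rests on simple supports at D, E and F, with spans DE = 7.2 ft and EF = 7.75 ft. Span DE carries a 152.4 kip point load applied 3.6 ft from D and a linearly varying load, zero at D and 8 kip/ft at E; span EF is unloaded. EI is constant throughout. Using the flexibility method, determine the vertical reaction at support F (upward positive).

Release continuity at E by inserting a hinge; the redundant is the internal moment M_E. The primary structure is two simply-supported spans DE and EF.
Rotations at E on the released spans (each span's end-slope, ×1/EI):
  span DE: point load 152.4 at a = 3.6: Pab(L + a)/(6LEI) = 493.8/EI
  span DE: triangular load, peak 8: w₀L³/(45EI) = 66.36/EI
  relative rotation θ_0 = (560.1 + 0)/EI = 560.1/EI
A unit hogging moment at E produces rotation L₁/(3EI) + L₂/(3EI) = 4.983/EI.
Slope continuity at E: θ_0 = M_E·4.983/EI, so M_E = 560.1/4.983 = 112.4 kip·ft (hogging).
Span EF, ΣM about F: R_E^{EF}·7.75 = 0 + 112.4, so R_E^{EF} = 14.5 kip and R_F = 0 − 14.5 = -14.5 kip.

R_F = -14.5 kip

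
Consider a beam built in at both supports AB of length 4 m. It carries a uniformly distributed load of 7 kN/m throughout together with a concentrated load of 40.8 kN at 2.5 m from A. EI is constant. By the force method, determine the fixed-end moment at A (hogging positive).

Take the two fixed-end moments M_A, M_B as redundants; the released structure is the simple span AB.
On the primary (simply-supported) span, the end slopes from the loading are:
  at A: UDL 7: wL³/(24EI) = 18.67/EI
  at B: UDL 7: wL³/(24EI) = 18.67/EI
  at A: point load 40.8 at a = 2.5: Pab(L + b)/(6LEI) = 35.06/EI
  at B: point load 40.8 at a = 2.5: Pab(L + a)/(6LEI) = 41.44/EI
  θ_A0 = 53.73/EI,  θ_B0 = 60.1/EI
Flexibility coefficients: a unit moment at one end gives L/(3EI) there and L/(6EI) at the far end, so f₁₁ = f₂₂ = 1.333/EI and f₁₂ = f₂₁ = 0.6667/EI.
Compatibility — zero rotation at each built-in end:
  1.333 M_A + 0.6667 M_B = 53.73
  0.6667 M_A + 1.333 M_B = 60.1
Solving the pair gives M_A = 23.68 kN·m and M_B = 33.24 kN·m (hogging).

M_A = 23.68 kN·m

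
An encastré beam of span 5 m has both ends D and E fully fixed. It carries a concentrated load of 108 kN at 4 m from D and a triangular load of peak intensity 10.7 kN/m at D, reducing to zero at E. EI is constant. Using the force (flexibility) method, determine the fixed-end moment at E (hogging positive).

M_E = 78.04 kN·m

Release both end moments; the primary structure is a simply-supported span DE with redundants M_D and M_E.
On the primary (simply-supported) span, the end slopes from the loading are:
  at D: point load 108 at a = 4: Pab(L + b)/(6LEI) = 86.4/EI
  at E: point load 108 at a = 4: Pab(L + a)/(6LEI) = 129.6/EI
  at D: triangular load, peak 10.7: w₀L³/(45EI) = 29.72/EI
  at E: triangular load, peak 10.7: 7w₀L³/(360EI) = 26.01/EI
  θ_D0 = 116.1/EI,  θ_E0 = 155.6/EI
Flexibility coefficients: a unit moment at one end gives L/(3EI) there and L/(6EI) at the far end, so f₁₁ = f₂₂ = 1.667/EI and f₁₂ = f₂₁ = 0.8333/EI.
Compatibility — zero rotation at each built-in end:
  1.667 M_D + 0.8333 M_E = 116.1
  0.8333 M_D + 1.667 M_E = 155.6
Solving the pair gives M_D = 30.66 kN·m and M_E = 78.04 kN·m (hogging).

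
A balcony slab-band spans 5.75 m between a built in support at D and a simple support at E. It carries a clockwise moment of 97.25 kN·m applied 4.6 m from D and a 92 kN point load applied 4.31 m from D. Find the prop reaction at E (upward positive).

Take the reaction at E as the redundant and release it; the primary structure is a cantilever fixed at D.
Primary-structure tip deflection at E by superposition:
  clockwise couple 97.25 at a = 4.6: M₀a(2L − a)/(2EI) = 1543/EI
  point load 92 at a = 4.31: Pa²(3L − a)/(6EI) = 3686/EI
  δ_0 = 5229/EI
Flexibility coefficient — unit upward force at E: δ_{EE} = L³/(3EI) = 63.37/EI.
Compatibility at E: δ_0 − R_E·δ_{EE} = 0, so R_E = 5229/63.37 = 82.52 kN.

R_E = 82.52 kN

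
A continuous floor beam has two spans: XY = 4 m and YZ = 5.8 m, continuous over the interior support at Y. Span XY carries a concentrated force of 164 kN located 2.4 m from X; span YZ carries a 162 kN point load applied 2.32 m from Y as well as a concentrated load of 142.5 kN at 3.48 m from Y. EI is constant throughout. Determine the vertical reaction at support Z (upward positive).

R_Z = 108.9 kN

Insert a hinge at Y; M_Y is the redundant, and each span becomes simply supported.
Discontinuity in slope at Y on the released structure — sum the simple-span end rotations:
  span XY: point load 164 at a = 2.4: Pab(L + a)/(6LEI) = 167.9/EI
  span YZ: point load 162 at a = 2.32: Pab(L + b)/(6LEI) = 348.8/EI
  span YZ: point load 142.5 at a = 3.48: Pab(L + b)/(6LEI) = 268.4/EI
  relative rotation θ_0 = (167.9 + 617.2)/EI = 785.2/EI
A unit hogging moment at Y produces rotation L₁/(3EI) + L₂/(3EI) = 3.267/EI.
Slope continuity at Y: θ_0 = M_Y·3.267/EI, so M_Y = 785.2/3.267 = 240.4 kN·m (hogging).
Span YZ, ΣM about Z: R_Y^{YZ}·5.8 = 894.4 + 240.4, so R_Y^{YZ} = 195.6 kN and R_Z = 304.5 − 195.6 = 108.9 kN.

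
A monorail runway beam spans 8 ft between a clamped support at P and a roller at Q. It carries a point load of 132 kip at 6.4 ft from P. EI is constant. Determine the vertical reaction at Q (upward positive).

Remove the prop at Q; the released (primary) structure is a cantilever built in at P.
Free-end deflection of the primary structure under the applied loading (downward +):
  point load 132 at a = 6.4: Pa²(3L − a)/(6EI) = 15860/EI
Tip deflection under a unit load at Q: L³/(3EI) = 170.7/EI.
Compatibility at Q: δ_0 − R_Q·δ_{QQ} = 0, so R_Q = 15860/170.7 = 92.93 kip.

R_Q = 92.93 kip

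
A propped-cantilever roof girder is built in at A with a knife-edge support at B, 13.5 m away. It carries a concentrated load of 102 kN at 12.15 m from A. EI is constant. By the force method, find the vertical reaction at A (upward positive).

R_A = 15.25 kN

Release the roller at B. Primary structure: cantilever fixed at A.
Free-end deflection of the primary structure under the applied loading (downward +):
  point load 102 at a = 12.15: Pa²(3L − a)/(6EI) = 71147/EI
Tip deflection under a unit load at B: L³/(3EI) = 820.1/EI.
The prop prevents deflection at B: R_B = δ_0/δ_{BB} = 71147/820.1 = 86.75 kN.
Vertical equilibrium: R_A = ΣP − R_B = 102 − 86.75 = 15.25 kN.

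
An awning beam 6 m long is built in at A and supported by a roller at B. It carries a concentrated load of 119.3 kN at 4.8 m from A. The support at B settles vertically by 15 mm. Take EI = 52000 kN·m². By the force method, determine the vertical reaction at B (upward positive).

R_B = 73.15 kN

Release the roller at B. Primary structure: cantilever fixed at A.
Free-end deflection of the primary structure under the applied loading (downward +):
  point load 119.3 at a = 4.8: Pa²(3L − a)/(6EI) = 6047/EI
Tip deflection under a unit load at B: L³/(3EI) = 72/EI.
With EI = 52000 kN·m²: δ_0 = 0.11629 m and δ_{BB} = 0.001385 m/kN.
Compatibility — the beam at B must follow the support down by 0.015 m: δ_0 − R_B·δ_{BB} = 0.015, so R_B = (0.11629 − 0.015)/0.001385 = 73.15 kN.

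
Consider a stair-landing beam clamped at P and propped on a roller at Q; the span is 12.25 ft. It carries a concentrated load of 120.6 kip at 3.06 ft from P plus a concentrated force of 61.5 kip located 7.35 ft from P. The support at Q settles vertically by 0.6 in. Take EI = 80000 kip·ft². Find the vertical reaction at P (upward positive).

R_P = 151.7 kip

Take the reaction at Q as the redundant and release it; the primary structure is a cantilever fixed at P.
Downward deflection at the released point Q due to the loads:
  point load 120.6 at a = 3.06: Pa²(3L − a)/(6EI) = 6341/EI
  point load 61.5 at a = 7.35: Pa²(3L − a)/(6EI) = 16280/EI
  δ_0 = 22620/EI
Tip deflection under a unit load at Q: L³/(3EI) = 612.8/EI.
With EI = 80000 kip·ft²: δ_0 = 0.28276 ft and δ_{QQ} = 0.007659 ft/kip.
Compatibility — the beam at Q must follow the support down by 0.05 ft: δ_0 − R_Q·δ_{QQ} = 0.05, so R_Q = (0.28276 − 0.05)/0.007659 = 30.39 kip.
Vertical equilibrium: R_P = ΣP − R_Q = 182.1 − 30.39 = 151.7 kip.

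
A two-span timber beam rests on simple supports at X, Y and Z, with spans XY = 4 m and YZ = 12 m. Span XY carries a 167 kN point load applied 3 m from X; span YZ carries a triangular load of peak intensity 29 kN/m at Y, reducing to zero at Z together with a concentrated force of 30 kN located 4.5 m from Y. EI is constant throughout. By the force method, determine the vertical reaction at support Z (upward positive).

Release continuity at Y by inserting a hinge; the redundant is the internal moment M_Y. The primary structure is two simply-supported spans XY and YZ.
Discontinuity in slope at Y on the released structure — sum the simple-span end rotations:
  span XY: point load 167 at a = 3: Pab(L + a)/(6LEI) = 146.1/EI
  span YZ: triangular load, peak 29: w₀L³/(45EI) = 1114/EI
  span YZ: point load 30 at a = 4.5: Pab(L + b)/(6LEI) = 274.2/EI
  relative rotation θ_0 = (146.1 + 1388)/EI = 1534/EI
A unit hogging moment at Y produces rotation L₁/(3EI) + L₂/(3EI) = 5.333/EI.
Slope continuity at Y: θ_0 = M_Y·5.333/EI, so M_Y = 1534/5.333 = 287.6 kN·m (hogging).
Span YZ, ΣM about Z: R_Y^{YZ}·12 = 1617 + 287.6, so R_Y^{YZ} = 158.7 kN and R_Z = 204 − 158.7 = 45.28 kN.

R_Z = 45.28 kN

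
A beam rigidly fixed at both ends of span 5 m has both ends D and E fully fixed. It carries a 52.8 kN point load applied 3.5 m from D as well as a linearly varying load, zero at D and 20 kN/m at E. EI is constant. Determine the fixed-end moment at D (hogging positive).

M_D = 33.3 kN·m

Take the two fixed-end moments M_D, M_E as redundants; the released structure is the simple span DE.
On the primary (simply-supported) span, the end slopes from the loading are:
  at D: point load 52.8 at a = 3.5: Pab(L + b)/(6LEI) = 60.06/EI
  at E: point load 52.8 at a = 3.5: Pab(L + a)/(6LEI) = 78.54/EI
  at D: triangular load, peak 20: 7w₀L³/(360EI) = 48.61/EI
  at E: triangular load, peak 20: w₀L³/(45EI) = 55.56/EI
  θ_D0 = 108.7/EI,  θ_E0 = 134.1/EI
Flexibility coefficients: a unit moment at one end gives L/(3EI) there and L/(6EI) at the far end, so f₁₁ = f₂₂ = 1.667/EI and f₁₂ = f₂₁ = 0.8333/EI.
Compatibility — zero rotation at each built-in end:
  1.667 M_D + 0.8333 M_E = 108.7
  0.8333 M_D + 1.667 M_E = 134.1
Solving the pair gives M_D = 33.3 kN·m and M_E = 63.81 kN·m (hogging).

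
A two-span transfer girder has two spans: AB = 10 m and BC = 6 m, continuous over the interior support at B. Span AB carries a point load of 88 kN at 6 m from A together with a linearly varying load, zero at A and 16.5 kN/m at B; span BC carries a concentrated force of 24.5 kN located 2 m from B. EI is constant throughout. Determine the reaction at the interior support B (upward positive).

R_B = 173.3 kN

Take M_B as the redundant. Released structure: two simple spans AB and BC with a hinge at B.
Rotations at B on the released spans (each span's end-slope, ×1/EI):
  span AB: point load 88 at a = 6: Pab(L + a)/(6LEI) = 563.2/EI
  span AB: triangular load, peak 16.5: w₀L³/(45EI) = 366.7/EI
  span BC: point load 24.5 at a = 2: Pab(L + b)/(6LEI) = 54.44/EI
  relative rotation θ_0 = (929.9 + 54.44)/EI = 984.3/EI
A unit hogging moment at B produces rotation L₁/(3EI) + L₂/(3EI) = 5.333/EI.
Slope continuity at B: θ_0 = M_B·5.333/EI, so M_B = 984.3/5.333 = 184.6 kN·m (hogging).
Span AB, ΣM about A with M_B applied at B: R_B^{AB}·10 = 1078 + 184.6, so R_B^{AB} = 126.3 kN and R_A = 170.5 − 126.3 = 44.24 kN.
Span BC, ΣM about C: R_B^{BC}·6 = 98 + 184.6, so R_B^{BC} = 47.09 kN and R_C = 24.5 − 47.09 = -22.59 kN.
R_B = 126.3 + 47.09 = 173.3 kN.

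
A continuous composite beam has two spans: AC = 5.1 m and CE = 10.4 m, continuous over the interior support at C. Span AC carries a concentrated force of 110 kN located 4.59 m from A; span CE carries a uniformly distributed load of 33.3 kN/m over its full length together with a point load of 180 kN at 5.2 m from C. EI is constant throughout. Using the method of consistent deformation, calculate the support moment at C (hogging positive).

Release continuity at C by inserting a hinge; the redundant is the internal moment M_C. The primary structure is two simply-supported spans AC and CE.
Rotations at C on the released spans (each span's end-slope, ×1/EI):
  span AC: point load 110 at a = 4.59: Pab(L + a)/(6LEI) = 81.54/EI
  span CE: UDL 33.3: wL³/(24EI) = 1561/EI
  span CE: point load 180 at a = 5.2: Pab(L + b)/(6LEI) = 1217/EI
  relative rotation θ_0 = (81.54 + 2778)/EI = 2859/EI
A unit hogging moment at C produces rotation L₁/(3EI) + L₂/(3EI) = 5.167/EI.
Slope continuity at C: θ_0 = M_C·5.167/EI, so M_C = 2859/5.167 = 553.4 kN·m (hogging).

M_C = 553.4 kN·m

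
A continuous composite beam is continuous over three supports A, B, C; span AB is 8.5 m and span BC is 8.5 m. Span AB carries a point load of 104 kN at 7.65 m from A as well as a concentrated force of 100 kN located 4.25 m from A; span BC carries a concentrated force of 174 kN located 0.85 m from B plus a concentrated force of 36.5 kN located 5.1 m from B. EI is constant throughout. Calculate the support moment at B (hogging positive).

Insert a hinge at B; M_B is the redundant, and each span becomes simply supported.
End slopes at the hinge B, treating each span as simply supported:
  span AB: point load 104 at a = 7.65: Pab(L + a)/(6LEI) = 214.1/EI
  span AB: point load 100 at a = 4.25: Pab(L + a)/(6LEI) = 451.6/EI
  span BC: point load 174 at a = 0.85: Pab(L + b)/(6LEI) = 358.3/EI
  span BC: point load 36.5 at a = 5.1: Pab(L + b)/(6LEI) = 147.7/EI
  relative rotation θ_0 = (665.7 + 506)/EI = 1172/EI
A unit hogging moment at B produces rotation L₁/(3EI) + L₂/(3EI) = 5.667/EI.
Slope continuity at B: θ_0 = M_B·5.667/EI, so M_B = 1172/5.667 = 206.8 kN·m (hogging).

M_B = 206.8 kN·m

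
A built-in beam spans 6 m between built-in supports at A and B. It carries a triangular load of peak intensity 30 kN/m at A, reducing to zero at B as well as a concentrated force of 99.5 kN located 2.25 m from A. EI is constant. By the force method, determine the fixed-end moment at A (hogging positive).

M_A = 141.5 kN·m

Release both end moments; the primary structure is a simply-supported span AB with redundants M_A and M_B.
Simple-span end rotations at A and B under the given loads:
  at A: triangular load, peak 30: w₀L³/(45EI) = 144/EI
  at B: triangular load, peak 30: 7w₀L³/(360EI) = 126/EI
  at A: point load 99.5 at a = 2.25: Pab(L + b)/(6LEI) = 227.4/EI
  at B: point load 99.5 at a = 2.25: Pab(L + a)/(6LEI) = 192.4/EI
  θ_A0 = 371.4/EI,  θ_B0 = 318.4/EI
Flexibility coefficients: a unit moment at one end gives L/(3EI) there and L/(6EI) at the far end, so f₁₁ = f₂₂ = 2/EI and f₁₂ = f₂₁ = 1/EI.
Compatibility — zero rotation at each built-in end:
  2 M_A + 1 M_B = 371.4
  1 M_A + 2 M_B = 318.4
Solving the pair gives M_A = 141.5 kN·m and M_B = 88.47 kN·m (hogging).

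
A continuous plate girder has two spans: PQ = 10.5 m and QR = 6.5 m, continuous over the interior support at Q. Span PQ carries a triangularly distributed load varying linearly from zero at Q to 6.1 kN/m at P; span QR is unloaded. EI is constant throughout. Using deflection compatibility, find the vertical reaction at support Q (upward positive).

Release continuity at Q by inserting a hinge; the redundant is the internal moment M_Q. The primary structure is two simply-supported spans PQ and QR.
Rotations at Q on the released spans (each span's end-slope, ×1/EI):
  span PQ: triangular load, peak 6.1: 7w₀L³/(360EI) = 137.3/EI
  relative rotation θ_0 = (137.3 + 0)/EI = 137.3/EI
A unit hogging moment at Q produces rotation L₁/(3EI) + L₂/(3EI) = 5.667/EI.
Compatibility: M_Q·(L₁+L₂)/(3EI) = θ_0, giving M_Q = 24.23 kN·m (hogging).
Span PQ, ΣM about P with M_Q applied at Q: R_Q^{PQ}·10.5 = 112.1 + 24.23, so R_Q^{PQ} = 12.98 kN and R_P = 32.02 − 12.98 = 19.04 kN.
Span QR, ΣM about R: R_Q^{QR}·6.5 = 0 + 24.23, so R_Q^{QR} = 3.728 kN and R_R = 0 − 3.728 = -3.728 kN.
R_Q = 12.98 + 3.728 = 16.71 kN.

R_Q = 16.71 kN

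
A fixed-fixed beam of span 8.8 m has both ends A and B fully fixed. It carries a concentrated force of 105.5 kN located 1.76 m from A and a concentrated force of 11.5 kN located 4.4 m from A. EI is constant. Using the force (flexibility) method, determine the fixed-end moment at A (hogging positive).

Take the two fixed-end moments M_A, M_B as redundants; the released structure is the simple span AB.
End rotations of the released simple span under the applied load (×1/EI):
  at A: point load 105.5 at a = 1.76: Pab(L + b)/(6LEI) = 392.2/EI
  at B: point load 105.5 at a = 1.76: Pab(L + a)/(6LEI) = 261.4/EI
  at A: point load 11.5 at a = 4.4: Pab(L + b)/(6LEI) = 55.66/EI
  at B: point load 11.5 at a = 4.4: Pab(L + a)/(6LEI) = 55.66/EI
  θ_A0 = 447.8/EI,  θ_B0 = 317.1/EI
Flexibility coefficients: a unit moment at one end gives L/(3EI) there and L/(6EI) at the far end, so f₁₁ = f₂₂ = 2.933/EI and f₁₂ = f₂₁ = 1.467/EI.
Compatibility — zero rotation at each built-in end:
  2.933 M_A + 1.467 M_B = 447.8
  1.467 M_A + 2.933 M_B = 317.1
Solving the pair gives M_A = 131.5 kN·m and M_B = 42.36 kN·m (hogging).

M_A = 131.5 kN·m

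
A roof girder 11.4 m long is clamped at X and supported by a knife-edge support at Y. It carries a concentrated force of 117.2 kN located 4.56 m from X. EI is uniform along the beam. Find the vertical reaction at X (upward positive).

Remove the prop at Y; the released (primary) structure is a cantilever built in at X.
Downward deflection at the released point Y due to the loads:
  point load 117.2 at a = 4.56: Pa²(3L − a)/(6EI) = 12039/EI
Tip deflection under a unit load at Y: L³/(3EI) = 493.8/EI.
The prop prevents deflection at Y: R_Y = δ_0/δ_{YY} = 12039/493.8 = 24.38 kN.
Vertical equilibrium: R_X = ΣP − R_Y = 117.2 − 24.38 = 92.82 kN.

R_X = 92.82 kN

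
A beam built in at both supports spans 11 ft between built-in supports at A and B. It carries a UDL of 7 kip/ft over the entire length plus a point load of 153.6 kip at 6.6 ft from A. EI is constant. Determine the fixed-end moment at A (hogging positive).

Take the two fixed-end moments M_A, M_B as redundants; the released structure is the simple span AB.
On the primary (simply-supported) span, the end slopes from the loading are:
  at A: UDL 7: wL³/(24EI) = 388.2/EI
  at B: UDL 7: wL³/(24EI) = 388.2/EI
  at A: point load 153.6 at a = 6.6: Pab(L + b)/(6LEI) = 1041/EI
  at B: point load 153.6 at a = 6.6: Pab(L + a)/(6LEI) = 1189/EI
  θ_A0 = 1429/EI,  θ_B0 = 1578/EI
Flexibility coefficients: a unit moment at one end gives L/(3EI) there and L/(6EI) at the far end, so f₁₁ = f₂₂ = 3.667/EI and f₁₂ = f₂₁ = 1.833/EI.
Compatibility — zero rotation at each built-in end:
  3.667 M_A + 1.833 M_B = 1429
  1.833 M_A + 3.667 M_B = 1578
Solving the pair gives M_A = 232.8 kip·ft and M_B = 313.9 kip·ft (hogging).

M_A = 232.8 kip·ft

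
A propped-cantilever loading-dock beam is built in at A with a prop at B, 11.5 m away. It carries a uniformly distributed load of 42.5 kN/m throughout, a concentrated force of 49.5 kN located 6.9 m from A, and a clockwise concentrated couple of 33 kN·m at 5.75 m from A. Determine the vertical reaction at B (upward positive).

Take the reaction at B as the redundant and release it; the primary structure is a cantilever fixed at A.
Free-end deflection of the primary structure under the applied loading (downward +):
  UDL 42.5: wL⁴/(8EI) = 92916/EI
  point load 49.5 at a = 6.9: Pa²(3L − a)/(6EI) = 10841/EI
  clockwise couple 33 at a = 5.75: M₀a(2L − a)/(2EI) = 1637/EI
  δ_0 = 105393/EI
Flexibility coefficient — unit upward force at B: δ_{BB} = L³/(3EI) = 507/EI.
Compatibility at B: δ_0 − R_B·δ_{BB} = 0, so R_B = 105393/507 = 207.9 kN.

R_B = 207.9 kN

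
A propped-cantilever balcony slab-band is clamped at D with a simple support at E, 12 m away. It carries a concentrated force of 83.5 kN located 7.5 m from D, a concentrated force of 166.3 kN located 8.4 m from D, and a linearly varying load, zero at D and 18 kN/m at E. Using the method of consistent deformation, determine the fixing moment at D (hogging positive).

M_D = 585.1 kN·m

Take the reaction at E as the redundant and release it; the primary structure is a cantilever fixed at D.
Downward deflection at the released point E due to the loads:
  point load 83.5 at a = 7.5: Pa²(3L − a)/(6EI) = 22310/EI
  point load 166.3 at a = 8.4: Pa²(3L − a)/(6EI) = 53977/EI
  triangular load, peak 18 at the free end: 11w₀L⁴/(120EI) = 34214/EI
  δ_0 = 110502/EI
Flexibility coefficient — unit upward force at E: δ_{EE} = L³/(3EI) = 576/EI.
Compatibility at E: δ_0 − R_E·δ_{EE} = 0, so R_E = 110502/576 = 191.8 kN.
Moment equilibrium about D: M_D = Σ(load moments about D) − R_E·L = 2887 − 191.8×12 = 585.1 kN·m.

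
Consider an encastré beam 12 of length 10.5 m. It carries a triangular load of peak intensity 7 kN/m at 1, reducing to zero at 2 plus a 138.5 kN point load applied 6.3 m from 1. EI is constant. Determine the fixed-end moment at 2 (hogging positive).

Release both end moments; the primary structure is a simply-supported span 12 with redundants M_1 and M_2.
On the primary (simply-supported) span, the end slopes from the loading are:
  at 1: triangular load, peak 7: w₀L³/(45EI) = 180.1/EI
  at 2: triangular load, peak 7: 7w₀L³/(360EI) = 157.6/EI
  at 1: point load 138.5 at a = 6.3: Pab(L + b)/(6LEI) = 855.1/EI
  at 2: point load 138.5 at a = 6.3: Pab(L + a)/(6LEI) = 977.3/EI
  θ_10 = 1035/EI,  θ_20 = 1135/EI
Flexibility coefficients: a unit moment at one end gives L/(3EI) there and L/(6EI) at the far end, so f₁₁ = f₂₂ = 3.5/EI and f₁₂ = f₂₁ = 1.75/EI.
Compatibility — zero rotation at each built-in end:
  3.5 M_1 + 1.75 M_2 = 1035
  1.75 M_1 + 3.5 M_2 = 1135
Solving the pair gives M_1 = 178.2 kN·m and M_2 = 235.1 kN·m (hogging).

M_2 = 235.1 kN·m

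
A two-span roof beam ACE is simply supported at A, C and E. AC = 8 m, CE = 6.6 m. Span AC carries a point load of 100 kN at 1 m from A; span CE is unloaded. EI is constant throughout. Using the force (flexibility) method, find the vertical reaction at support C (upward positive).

R_C = 19.96 kN

Take M_C as the redundant. Released structure: two simple spans AC and CE with a hinge at C.
Rotations at C on the released spans (each span's end-slope, ×1/EI):
  span AC: point load 100 at a = 1: Pab(L + a)/(6LEI) = 131.2/EI
  relative rotation θ_0 = (131.2 + 0)/EI = 131.2/EI
A unit hogging moment at C produces rotation L₁/(3EI) + L₂/(3EI) = 4.867/EI.
Slope continuity at C: θ_0 = M_C·4.867/EI, so M_C = 131.2/4.867 = 26.97 kN·m (hogging).
Span AC, ΣM about A with M_C applied at C: R_C^{AC}·8 = 100 + 26.97, so R_C^{AC} = 15.87 kN and R_A = 100 − 15.87 = 84.13 kN.
Span CE, ΣM about E: R_C^{CE}·6.6 = 0 + 26.97, so R_C^{CE} = 4.086 kN and R_E = 0 − 4.086 = -4.086 kN.
R_C = 15.87 + 4.086 = 19.96 kN.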